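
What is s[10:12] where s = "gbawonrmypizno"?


Input string: 'gbawonrmypizno'
Operation: slice [10:12]
Extract characters: s[10]='i', s[11]='z'
Result: iz


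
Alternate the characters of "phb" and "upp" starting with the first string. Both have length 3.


String 1: 'phb'
String 2: 'upp'
Operation: alternate characters
Pairs: 'p'+'u', 'h'+'p', 'b'+'p'
Result: puhpbp


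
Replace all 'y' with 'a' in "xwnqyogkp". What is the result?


Input string: 'xwnqyogkp'
Operation: replace 'y' with 'a'
Positions of 'y': 4
After replacement: xwnqaogkp


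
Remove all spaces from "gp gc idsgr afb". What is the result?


Input string: 'gp gc idsgr afb'
Operation: remove all spaces
Words: 'gp', 'gc', 'idsgr', 'afb'
Join without spaces: gpgcidsgrafb


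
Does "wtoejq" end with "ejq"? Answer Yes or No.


Input string: 'wtoejq'
Suffix to check: 'ejq'
Last 3 characters of input: 'ejq'
Match: True
Result: Yes


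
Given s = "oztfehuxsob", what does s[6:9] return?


Input string: 'oztfehuxsob'
Operation: slice [6:9]
Extract characters: s[6]='u', s[7]='x', s[8]='s'
Result: uxs


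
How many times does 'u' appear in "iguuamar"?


Input string: 'iguuamar'
Target character: 'u'
Scan each position: s[2]='u', s[3]='u'
Matches found at indices: 2, 3
Total: 2


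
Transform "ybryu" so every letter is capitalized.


Input string: 'ybryu'
Operation: convert each letter to uppercase
Mapping: 'y'->'Y', 'b'->'B', 'r'->'R', 'y'->'Y', 'u'->'U'
Result: YBRYU


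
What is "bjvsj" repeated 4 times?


Input string: 'bjvsj'
Operation: repeat 4 times
Concatenation: 'bjvsj' + 'bjvsj' + 'bjvsj' + 'bjvsj'
Result: bjvsjbjvsjbjvsjbjvsj


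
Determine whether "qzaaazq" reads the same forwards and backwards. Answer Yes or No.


Input string: 'qzaaazq'
Reversed: 'qzaaazq'
Compare pairs: s[0]='q' vs s[6]='q' (match), s[1]='z' vs s[5]='z' (match), s[2]='a' vs s[4]='a' (match)
Palindrome: Yes


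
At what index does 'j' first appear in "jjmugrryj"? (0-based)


Input string: 'jjmugrryj'
Target: 'j'
Scanning left to right: s[0]='j'
First match at index: 0


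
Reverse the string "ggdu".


Input string: 'ggdu'
Operation: reverse character order
Original order: 'g' -> 'g' -> 'd' -> 'u'
Reversed order: 'u' -> 'd' -> 'g' -> 'g'
Result: udgg


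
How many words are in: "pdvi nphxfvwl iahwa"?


Input string: 'pdvi nphxfvwl iahwa'
Operation: split by spaces
Words found: 'pdvi', 'nphxfvwl', 'iahwa'
Word count: 3


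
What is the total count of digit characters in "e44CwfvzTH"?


Input string: 'e44CwfvzTH'
Operation: count digit characters (0-9)
Scan: 'e', '4'(digit), '4'(digit), 'C', 'w', 'f', 'v', 'z', 'T', 'H'
Digits found: 2
Result: 2


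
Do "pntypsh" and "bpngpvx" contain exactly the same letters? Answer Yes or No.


String 1: 'pntypsh' -> sorted: 'hnppsty'
String 2: 'bpngpvx' -> sorted: 'bgnppvx'
Compare sorted forms: 'hnppsty' != 'bgnppvx'
Anagram: No


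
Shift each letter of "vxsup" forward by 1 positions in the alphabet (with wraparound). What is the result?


Input: 'vxsup', shift = 1
Operation: for each letter, (position + 1) mod 26
Mapping: 'v'(21+1=22)->'w', 'x'(23+1=24)->'y', 's'(18+1=19)->'t', 'u'(20+1=21)->'v', 'p'(15+1=16)->'q'
Result: wytvq


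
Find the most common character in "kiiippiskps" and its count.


Input: 'kiiippiskps'
Operation: tally each character
Counts: 'i':4, 'k':2, 'p':3, 's':2
Maximum: 'i' appears 4 times


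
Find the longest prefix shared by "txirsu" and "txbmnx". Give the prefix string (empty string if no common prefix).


String 1: 'txirsu'
String 2: 'txbmnx'
Compare position by position:
pos 0: 't' vs 't' match
pos 1: 'x' vs 'x' match
pos 2: 'i' vs 'b' differ -> stop
Longest common prefix: "tx" (length 2)


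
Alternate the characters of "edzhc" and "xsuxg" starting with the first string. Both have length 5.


String 1: 'edzhc'
String 2: 'xsuxg'
Operation: alternate characters
Pairs: 'e'+'x', 'd'+'s', 'z'+'u', 'h'+'x', 'c'+'g'
Result: exdszuhxcg


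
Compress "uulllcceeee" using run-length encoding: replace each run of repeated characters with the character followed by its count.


Input: 'uulllcceeee'
Operation: identify consecutive runs
Runs: 'uu' -> u2, 'lll' -> l3, 'cc' -> c2, 'eeee' -> e4
Encoded: u2l3c2e4


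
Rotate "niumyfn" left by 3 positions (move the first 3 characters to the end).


Input: 'niumyfn', shift = 3
Operation: split at index 3 and swap parts
Front part s[0:3] = 'niu'
Back part s[3:] = 'myfn'
Rotated = back + front = 'myfn' + 'niu'
Result: myfnniu


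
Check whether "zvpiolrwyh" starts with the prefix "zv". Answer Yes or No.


Input string: 'zvpiolrwyh'
Prefix to check: 'zv'
First 2 characters of input: 'zv'
Match: True
Result: Yes


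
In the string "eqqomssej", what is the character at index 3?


Input string: 'eqqomssej'
Operation: get character at index 3
Index mapping: s[0]='e', s[1]='q', s[2]='q', s[3]='o'
Result: 'o'


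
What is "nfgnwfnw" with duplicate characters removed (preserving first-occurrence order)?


Input: 'nfgnwfnw'
Operation: keep first occurrence of each character
Scan: s[0]='n' new -> keep; s[1]='f' new -> keep; s[2]='g' new -> keep; s[3]='n' seen -> skip; s[4]='w' new -> keep; s[5]='f' seen -> skip; s[6]='n' seen -> skip; s[7]='w' seen -> skip
Result: nfgw


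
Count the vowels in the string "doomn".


Input string: 'doomn'
Operation: count vowels (a, e, i, o, u)
Scan: s[0]='d', s[1]='o' (vowel), s[2]='o' (vowel), s[3]='m', s[4]='n'
Vowels found: 2
Result: 2


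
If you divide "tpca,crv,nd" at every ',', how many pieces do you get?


Input string: 'tpca,crv,nd'
Delimiter: ','
Split result: 'tpca', 'crv', 'nd'
Number of parts: 3


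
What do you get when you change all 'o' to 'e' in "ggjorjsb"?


Input string: 'ggjorjsb'
Operation: replace 'o' with 'e'
Positions of 'o': 3
After replacement: ggjerjsb


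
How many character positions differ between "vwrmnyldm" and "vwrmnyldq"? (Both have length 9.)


String 1: 'vwrmnyldm'
String 2: 'vwrmnyldq'
Compare each position: pos 0: 'v'=='v', pos 1: 'w'=='w', pos 2: 'r'=='r', pos 3: 'm'=='m', pos 4: 'n'=='n', pos 5: 'y'=='y', pos 6: 'l'=='l', pos 7: 'd'=='d', pos 8: 'm'!='q'
Differing positions: 1
Hamming distance: 1


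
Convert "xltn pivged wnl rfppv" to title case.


Input string: 'xltn pivged wnl rfppv'
Operation: capitalize first letter of each word
Word transformations: 'xltn'->'Xltn', 'pivged'->'Pivged', 'wnl'->'Wnl', 'rfppv'->'Rfppv'
Result: Xltn Pivged Wnl Rfppv


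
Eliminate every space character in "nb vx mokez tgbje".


Input string: 'nb vx mokez tgbje'
Operation: remove all spaces
Words: 'nb', 'vx', 'mokez', 'tgbje'
Join without spaces: nbvxmokeztgbje


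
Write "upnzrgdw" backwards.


Input string: 'upnzrgdw'
Operation: reverse character order
Original order: 'u' -> 'p' -> 'n' -> 'z' -> 'r' -> 'g' -> 'd' -> 'w'
Reversed order: 'w' -> 'd' -> 'g' -> 'r' -> 'z' -> 'n' -> 'p' -> 'u'
Result: wdgrznpu


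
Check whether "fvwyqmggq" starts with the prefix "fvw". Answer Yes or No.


Input string: 'fvwyqmggq'
Prefix to check: 'fvw'
First 3 characters of input: 'fvw'
Match: True
Result: Yes


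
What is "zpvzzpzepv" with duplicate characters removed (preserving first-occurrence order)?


Input: 'zpvzzpzepv'
Operation: keep first occurrence of each character
Scan: s[0]='z' new -> keep; s[1]='p' new -> keep; s[2]='v' new -> keep; s[3]='z' seen -> skip; s[4]='z' seen -> skip; s[5]='p' seen -> skip; s[6]='z' seen -> skip; s[7]='e' new -> keep; s[8]='p' seen -> skip; s[9]='v' seen -> skip
Result: zpve


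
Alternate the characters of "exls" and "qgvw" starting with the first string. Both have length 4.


String 1: 'exls'
String 2: 'qgvw'
Operation: alternate characters
Pairs: 'e'+'q', 'x'+'g', 'l'+'v', 's'+'w'
Result: eqxglvsw


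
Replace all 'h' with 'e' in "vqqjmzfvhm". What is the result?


Input string: 'vqqjmzfvhm'
Operation: replace 'h' with 'e'
Positions of 'h': 8
After replacement: vqqjmzfvem


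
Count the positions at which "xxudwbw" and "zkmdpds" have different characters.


String 1: 'xxudwbw'
String 2: 'zkmdpds'
Compare each position: pos 0: 'x'!='z', pos 1: 'x'!='k', pos 2: 'u'!='m', pos 3: 'd'=='d', pos 4: 'w'!='p', pos 5: 'b'!='d', pos 6: 'w'!='s'
Differing positions: 6
Hamming distance: 6


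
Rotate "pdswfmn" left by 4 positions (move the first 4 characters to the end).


Input: 'pdswfmn', shift = 4
Operation: split at index 4 and swap parts
Front part s[0:4] = 'pdsw'
Back part s[4:] = 'fmn'
Rotated = back + front = 'fmn' + 'pdsw'
Result: fmnpdsw


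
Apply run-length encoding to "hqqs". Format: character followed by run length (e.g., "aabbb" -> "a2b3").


Input: 'hqqs'
Operation: identify consecutive runs
Runs: 'h' -> h1, 'qq' -> q2, 's' -> s1
Encoded: h1q2s1


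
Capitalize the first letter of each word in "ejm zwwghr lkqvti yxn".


Input string: 'ejm zwwghr lkqvti yxn'
Operation: capitalize first letter of each word
Word transformations: 'ejm'->'Ejm', 'zwwghr'->'Zwwghr', 'lkqvti'->'Lkqvti', 'yxn'->'Yxn'
Result: Ejm Zwwghr Lkqvti Yxn


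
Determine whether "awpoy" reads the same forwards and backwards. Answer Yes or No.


Input string: 'awpoy'
Reversed: 'yopwa'
Compare pairs: s[0]='a' vs s[4]='y' (mismatch), s[1]='w' vs s[3]='o' (mismatch)
Palindrome: No


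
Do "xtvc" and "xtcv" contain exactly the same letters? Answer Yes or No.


String 1: 'xtvc' -> sorted: 'ctvx'
String 2: 'xtcv' -> sorted: 'ctvx'
Compare sorted forms: 'ctvx' == 'ctvx'
Anagram: Yes


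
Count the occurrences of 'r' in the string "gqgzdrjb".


Input string: 'gqgzdrjb'
Target character: 'r'
Scan each position: s[5]='r'
Matches found at indices: 5
Total: 1


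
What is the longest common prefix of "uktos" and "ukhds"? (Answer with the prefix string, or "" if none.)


String 1: 'uktos'
String 2: 'ukhds'
Compare position by position:
pos 0: 'u' vs 'u' match
pos 1: 'k' vs 'k' match
pos 2: 't' vs 'h' differ -> stop
Longest common prefix: "uk" (length 2)


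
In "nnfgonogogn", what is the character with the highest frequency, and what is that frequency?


Input: 'nnfgonogogn'
Operation: tally each character
Counts: 'f':1, 'g':3, 'n':4, 'o':3
Maximum: 'n' appears 4 times


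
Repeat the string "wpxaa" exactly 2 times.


Input string: 'wpxaa'
Operation: repeat 2 times
Concatenation: 'wpxaa' + 'wpxaa'
Result: wpxaawpxaa


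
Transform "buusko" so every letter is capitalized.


Input string: 'buusko'
Operation: convert each letter to uppercase
Mapping: 'b'->'B', 'u'->'U', 'u'->'U', 's'->'S', 'k'->'K', 'o'->'O'
Result: BUUSKO


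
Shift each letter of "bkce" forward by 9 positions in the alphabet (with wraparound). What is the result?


Input: 'bkce', shift = 9
Operation: for each letter, (position + 9) mod 26
Mapping: 'b'(1+9=10)->'k', 'k'(10+9=19)->'t', 'c'(2+9=11)->'l', 'e'(4+9=13)->'n'
Result: ktln


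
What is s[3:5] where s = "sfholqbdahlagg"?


Input string: 'sfholqbdahlagg'
Operation: slice [3:5]
Extract characters: s[3]='o', s[4]='l'
Result: ol


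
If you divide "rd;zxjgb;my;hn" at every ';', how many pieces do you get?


Input string: 'rd;zxjgb;my;hn'
Delimiter: ';'
Split result: 'rd', 'zxjgb', 'my', 'hn'
Number of parts: 4


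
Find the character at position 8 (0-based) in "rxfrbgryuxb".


Input string: 'rxfrbgryuxb'
Operation: get character at index 8
Index mapping: s[0]='r', s[1]='x', s[2]='f', s[3]='r', s[4]='b', s[5]='g', s[6]='r', s[7]='y', s[8]='u'
Result: 'u'


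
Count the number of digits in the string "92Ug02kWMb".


Input string: '92Ug02kWMb'
Operation: count digit characters (0-9)
Scan: '9'(digit), '2'(digit), 'U', 'g', '0'(digit), '2'(digit), 'k', 'W', 'M', 'b'
Digits found: 4
Result: 4


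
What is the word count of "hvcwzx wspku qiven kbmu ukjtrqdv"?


Input string: 'hvcwzx wspku qiven kbmu ukjtrqdv'
Operation: split by spaces
Words found: 'hvcwzx', 'wspku', 'qiven', 'kbmu', 'ukjtrqdv'
Word count: 5


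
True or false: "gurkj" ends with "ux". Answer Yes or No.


Input string: 'gurkj'
Suffix to check: 'ux'
Last 2 characters of input: 'kj'
Match: False
Result: No


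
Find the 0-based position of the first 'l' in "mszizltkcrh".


Input string: 'mszizltkcrh'
Target: 'l'
Scanning left to right: s[0]='m', s[1]='s', s[2]='z', s[3]='i', s[4]='z', s[5]='l'
First match at index: 5


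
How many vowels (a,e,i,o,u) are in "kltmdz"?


Input string: 'kltmdz'
Operation: count vowels (a, e, i, o, u)
Scan: s[0]='k', s[1]='l', s[2]='t', s[3]='m', s[4]='d', s[5]='z'
Vowels found: 0
Result: 0


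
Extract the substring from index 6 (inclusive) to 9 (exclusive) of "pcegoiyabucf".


Input string: 'pcegoiyabucf'
Operation: slice [6:9]
Extract characters: s[6]='y', s[7]='a', s[8]='b'
Result: yab


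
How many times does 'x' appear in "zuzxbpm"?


Input string: 'zuzxbpm'
Target character: 'x'
Scan each position: s[3]='x'
Matches found at indices: 3
Total: 1


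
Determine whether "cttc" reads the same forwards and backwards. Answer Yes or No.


Input string: 'cttc'
Reversed: 'cttc'
Compare pairs: s[0]='c' vs s[3]='c' (match), s[1]='t' vs s[2]='t' (match)
Palindrome: Yes


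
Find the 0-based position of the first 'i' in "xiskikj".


Input string: 'xiskikj'
Target: 'i'
Scanning left to right: s[0]='x', s[1]='i'
First match at index: 1


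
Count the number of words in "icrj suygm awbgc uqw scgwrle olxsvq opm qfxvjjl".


Input string: 'icrj suygm awbgc uqw scgwrle olxsvq opm qfxvjjl'
Operation: split by spaces
Words found: 'icrj', 'suygm', 'awbgc', 'uqw', 'scgwrle', 'olxsvq', 'opm', 'qfxvjjl'
Word count: 8


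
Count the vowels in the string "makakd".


Input string: 'makakd'
Operation: count vowels (a, e, i, o, u)
Scan: s[0]='m', s[1]='a' (vowel), s[2]='k', s[3]='a' (vowel), s[4]='k', s[5]='d'
Vowels found: 2
Result: 2


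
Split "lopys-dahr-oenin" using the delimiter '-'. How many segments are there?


Input string: 'lopys-dahr-oenin'
Delimiter: '-'
Split result: 'lopys', 'dahr', 'oenin'
Number of parts: 3


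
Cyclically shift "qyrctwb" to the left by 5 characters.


Input: 'qyrctwb', shift = 5
Operation: split at index 5 and swap parts
Front part s[0:5] = 'qyrct'
Back part s[5:] = 'wb'
Rotated = back + front = 'wb' + 'qyrct'
Result: wbqyrct


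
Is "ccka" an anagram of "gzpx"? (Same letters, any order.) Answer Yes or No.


String 1: 'gzpx' -> sorted: 'gpxz'
String 2: 'ccka' -> sorted: 'acck'
Compare sorted forms: 'gpxz' != 'acck'
Anagram: No


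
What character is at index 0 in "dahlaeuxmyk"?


Input string: 'dahlaeuxmyk'
Operation: get character at index 0
Index mapping: s[0]='d'
Result: 'd'


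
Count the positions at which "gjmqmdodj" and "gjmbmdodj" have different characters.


String 1: 'gjmqmdodj'
String 2: 'gjmbmdodj'
Compare each position: pos 0: 'g'=='g', pos 1: 'j'=='j', pos 2: 'm'=='m', pos 3: 'q'!='b', pos 4: 'm'=='m', pos 5: 'd'=='d', pos 6: 'o'=='o', pos 7: 'd'=='d', pos 8: 'j'=='j'
Differing positions: 1
Hamming distance: 1


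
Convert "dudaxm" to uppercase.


Input string: 'dudaxm'
Operation: convert each letter to uppercase
Mapping: 'd'->'D', 'u'->'U', 'd'->'D', 'a'->'A', 'x'->'X', 'm'->'M'
Result: DUDAXM


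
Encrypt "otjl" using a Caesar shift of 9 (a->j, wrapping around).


Input: 'otjl', shift = 9
Operation: for each letter, (position + 9) mod 26
Mapping: 'o'(14+9=23)->'x', 't'(19+9=28, 28 mod 26=2)->'c', 'j'(9+9=18)->'s', 'l'(11+9=20)->'u'
Result: xcsu


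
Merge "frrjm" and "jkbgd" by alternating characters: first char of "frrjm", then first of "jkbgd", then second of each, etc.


String 1: 'frrjm'
String 2: 'jkbgd'
Operation: alternate characters
Pairs: 'f'+'j', 'r'+'k', 'r'+'b', 'j'+'g', 'm'+'d'
Result: fjrkrbjgmd


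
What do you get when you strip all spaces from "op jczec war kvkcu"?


Input string: 'op jczec war kvkcu'
Operation: remove all spaces
Words: 'op', 'jczec', 'war', 'kvkcu'
Join without spaces: opjczecwarkvkcu


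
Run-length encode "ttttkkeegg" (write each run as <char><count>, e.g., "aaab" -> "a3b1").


Input: 'ttttkkeegg'
Operation: identify consecutive runs
Runs: 'tttt' -> t4, 'kk' -> k2, 'ee' -> e2, 'gg' -> g2
Encoded: t4k2e2g2


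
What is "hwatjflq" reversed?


Input string: 'hwatjflq'
Operation: reverse character order
Original order: 'h' -> 'w' -> 'a' -> 't' -> 'j' -> 'f' -> 'l' -> 'q'
Reversed order: 'q' -> 'l' -> 'f' -> 'j' -> 't' -> 'a' -> 'w' -> 'h'
Result: qlfjtawh


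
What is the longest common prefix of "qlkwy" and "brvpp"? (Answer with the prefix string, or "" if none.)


String 1: 'qlkwy'
String 2: 'brvpp'
Compare position by position:
pos 0: 'q' vs 'b' differ -> stop
Longest common prefix: "" (length 0)


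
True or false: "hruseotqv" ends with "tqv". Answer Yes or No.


Input string: 'hruseotqv'
Suffix to check: 'tqv'
Last 3 characters of input: 'tqv'
Match: True
Result: Yes


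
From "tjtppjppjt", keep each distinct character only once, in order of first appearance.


Input: 'tjtppjppjt'
Operation: keep first occurrence of each character
Scan: s[0]='t' new -> keep; s[1]='j' new -> keep; s[2]='t' seen -> skip; s[3]='p' new -> keep; s[4]='p' seen -> skip; s[5]='j' seen -> skip; s[6]='p' seen -> skip; s[7]='p' seen -> skip; s[8]='j' seen -> skip; s[9]='t' seen -> skip
Result: tjp


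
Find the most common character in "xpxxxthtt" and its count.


Input: 'xpxxxthtt'
Operation: tally each character
Counts: 'h':1, 'p':1, 't':3, 'x':4
Maximum: 'x' appears 4 times


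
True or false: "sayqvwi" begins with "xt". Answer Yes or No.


Input string: 'sayqvwi'
Prefix to check: 'xt'
First 2 characters of input: 'sa'
Match: False
Result: No


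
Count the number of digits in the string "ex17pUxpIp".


Input string: 'ex17pUxpIp'
Operation: count digit characters (0-9)
Scan: 'e', 'x', '1'(digit), '7'(digit), 'p', 'U', 'x', 'p', 'I', 'p'
Digits found: 2
Result: 2


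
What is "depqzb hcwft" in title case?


Input string: 'depqzb hcwft'
Operation: capitalize first letter of each word
Word transformations: 'depqzb'->'Depqzb', 'hcwft'->'Hcwft'
Result: Depqzb Hcwft


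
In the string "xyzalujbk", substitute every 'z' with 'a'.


Input string: 'xyzalujbk'
Operation: replace 'z' with 'a'
Positions of 'z': 2
After replacement: xyaalujbk


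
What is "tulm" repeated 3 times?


Input string: 'tulm'
Operation: repeat 3 times
Concatenation: 'tulm' + 'tulm' + 'tulm'
Result: tulmtulmtulm


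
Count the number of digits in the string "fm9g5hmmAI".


Input string: 'fm9g5hmmAI'
Operation: count digit characters (0-9)
Scan: 'f', 'm', '9'(digit), 'g', '5'(digit), 'h', 'm', 'm', 'A', 'I'
Digits found: 2
Result: 2


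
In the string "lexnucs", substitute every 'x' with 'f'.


Input string: 'lexnucs'
Operation: replace 'x' with 'f'
Positions of 'x': 2
After replacement: lefnucs


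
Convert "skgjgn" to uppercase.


Input string: 'skgjgn'
Operation: convert each letter to uppercase
Mapping: 's'->'S', 'k'->'K', 'g'->'G', 'j'->'J', 'g'->'G', 'n'->'N'
Result: SKGJGN


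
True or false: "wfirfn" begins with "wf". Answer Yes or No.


Input string: 'wfirfn'
Prefix to check: 'wf'
First 2 characters of input: 'wf'
Match: True
Result: Yes


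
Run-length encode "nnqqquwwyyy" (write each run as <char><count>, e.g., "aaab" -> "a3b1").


Input: 'nnqqquwwyyy'
Operation: identify consecutive runs
Runs: 'nn' -> n2, 'qqq' -> q3, 'u' -> u1, 'ww' -> w2, 'yyy' -> y3
Encoded: n2q3u1w2y3


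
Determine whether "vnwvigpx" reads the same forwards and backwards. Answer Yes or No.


Input string: 'vnwvigpx'
Reversed: 'xpgivwnv'
Compare pairs: s[0]='v' vs s[7]='x' (mismatch), s[1]='n' vs s[6]='p' (mismatch), s[2]='w' vs s[5]='g' (mismatch), s[3]='v' vs s[4]='i' (mismatch)
Palindrome: No


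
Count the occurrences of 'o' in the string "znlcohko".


Input string: 'znlcohko'
Target character: 'o'
Scan each position: s[4]='o', s[7]='o'
Matches found at indices: 4, 7
Total: 2


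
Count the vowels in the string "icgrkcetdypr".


Input string: 'icgrkcetdypr'
Operation: count vowels (a, e, i, o, u)
Scan: s[0]='i' (vowel), s[1]='c', s[2]='g', s[3]='r', s[4]='k', s[5]='c', s[6]='e' (vowel), s[7]='t', s[8]='d', s[9]='y', s[10]='p', s[11]='r'
Vowels found: 2
Result: 2


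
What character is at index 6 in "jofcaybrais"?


Input string: 'jofcaybrais'
Operation: get character at index 6
Index mapping: s[0]='j', s[1]='o', s[2]='f', s[3]='c', s[4]='a', s[5]='y', s[6]='b'
Result: 'b'


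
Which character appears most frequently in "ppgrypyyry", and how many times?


Input: 'ppgrypyyry'
Operation: tally each character
Counts: 'g':1, 'p':3, 'r':2, 'y':4
Maximum: 'y' appears 4 times


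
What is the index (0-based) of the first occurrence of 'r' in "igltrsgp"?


Input string: 'igltrsgp'
Target: 'r'
Scanning left to right: s[0]='i', s[1]='g', s[2]='l', s[3]='t', s[4]='r'
First match at index: 4


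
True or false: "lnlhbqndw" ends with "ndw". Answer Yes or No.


Input string: 'lnlhbqndw'
Suffix to check: 'ndw'
Last 3 characters of input: 'ndw'
Match: True
Result: Yes


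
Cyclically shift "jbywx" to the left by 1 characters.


Input: 'jbywx', shift = 1
Operation: split at index 1 and swap parts
Front part s[0:1] = 'j'
Back part s[1:] = 'bywx'
Rotated = back + front = 'bywx' + 'j'
Result: bywxj


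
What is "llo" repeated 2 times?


Input string: 'llo'
Operation: repeat 2 times
Concatenation: 'llo' + 'llo'
Result: llollo


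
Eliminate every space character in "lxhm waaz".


Input string: 'lxhm waaz'
Operation: remove all spaces
Words: 'lxhm', 'waaz'
Join without spaces: lxhmwaaz


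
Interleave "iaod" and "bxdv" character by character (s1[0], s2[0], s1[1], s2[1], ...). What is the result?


String 1: 'iaod'
String 2: 'bxdv'
Operation: alternate characters
Pairs: 'i'+'b', 'a'+'x', 'o'+'d', 'd'+'v'
Result: ibaxoddv


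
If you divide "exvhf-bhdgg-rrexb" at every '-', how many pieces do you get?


Input string: 'exvhf-bhdgg-rrexb'
Delimiter: '-'
Split result: 'exvhf', 'bhdgg', 'rrexb'
Number of parts: 3


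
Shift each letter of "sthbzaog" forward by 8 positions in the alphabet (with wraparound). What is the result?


Input: 'sthbzaog', shift = 8
Operation: for each letter, (position + 8) mod 26
Mapping: 's'(18+8=26, 26 mod 26=0)->'a', 't'(19+8=27, 27 mod 26=1)->'b', 'h'(7+8=15)->'p', 'b'(1+8=9)->'j', 'z'(25+8=33, 33 mod 26=7)->'h', 'a'(0+8=8)->'i', 'o'(14+8=22)->'w', 'g'(6+8=14)->'o'
Result: abpjhiwo


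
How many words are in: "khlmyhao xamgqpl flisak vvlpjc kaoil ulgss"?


Input string: 'khlmyhao xamgqpl flisak vvlpjc kaoil ulgss'
Operation: split by spaces
Words found: 'khlmyhao', 'xamgqpl', 'flisak', 'vvlpjc', 'kaoil', 'ulgss'
Word count: 6


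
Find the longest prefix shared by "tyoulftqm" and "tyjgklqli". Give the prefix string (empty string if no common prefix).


String 1: 'tyoulftqm'
String 2: 'tyjgklqli'
Compare position by position:
pos 0: 't' vs 't' match
pos 1: 'y' vs 'y' match
pos 2: 'o' vs 'j' differ -> stop
Longest common prefix: "ty" (length 2)


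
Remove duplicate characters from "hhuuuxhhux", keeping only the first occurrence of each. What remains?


Input: 'hhuuuxhhux'
Operation: keep first occurrence of each character
Scan: s[0]='h' new -> keep; s[1]='h' seen -> skip; s[2]='u' new -> keep; s[3]='u' seen -> skip; s[4]='u' seen -> skip; s[5]='x' new -> keep; s[6]='h' seen -> skip; s[7]='h' seen -> skip; s[8]='u' seen -> skip; s[9]='x' seen -> skip
Result: hux


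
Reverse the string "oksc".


Input string: 'oksc'
Operation: reverse character order
Original order: 'o' -> 'k' -> 's' -> 'c'
Reversed order: 'c' -> 's' -> 'k' -> 'o'
Result: csko


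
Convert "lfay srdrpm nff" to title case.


Input string: 'lfay srdrpm nff'
Operation: capitalize first letter of each word
Word transformations: 'lfay'->'Lfay', 'srdrpm'->'Srdrpm', 'nff'->'Nff'
Result: Lfay Srdrpm Nff


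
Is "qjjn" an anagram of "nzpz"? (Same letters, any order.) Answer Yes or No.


String 1: 'nzpz' -> sorted: 'npzz'
String 2: 'qjjn' -> sorted: 'jjnq'
Compare sorted forms: 'npzz' != 'jjnq'
Anagram: No


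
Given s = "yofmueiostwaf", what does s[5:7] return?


Input string: 'yofmueiostwaf'
Operation: slice [5:7]
Extract characters: s[5]='e', s[6]='i'
Result: ei


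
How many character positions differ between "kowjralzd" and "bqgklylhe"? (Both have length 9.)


String 1: 'kowjralzd'
String 2: 'bqgklylhe'
Compare each position: pos 0: 'k'!='b', pos 1: 'o'!='q', pos 2: 'w'!='g', pos 3: 'j'!='k', pos 4: 'r'!='l', pos 5: 'a'!='y', pos 6: 'l'=='l', pos 7: 'z'!='h', pos 8: 'd'!='e'
Differing positions: 8
Hamming distance: 8


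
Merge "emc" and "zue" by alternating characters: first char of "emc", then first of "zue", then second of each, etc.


String 1: 'emc'
String 2: 'zue'
Operation: alternate characters
Pairs: 'e'+'z', 'm'+'u', 'c'+'e'
Result: ezmuce


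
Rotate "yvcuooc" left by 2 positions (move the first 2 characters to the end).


Input: 'yvcuooc', shift = 2
Operation: split at index 2 and swap parts
Front part s[0:2] = 'yv'
Back part s[2:] = 'cuooc'
Rotated = back + front = 'cuooc' + 'yv'
Result: cuoocyv


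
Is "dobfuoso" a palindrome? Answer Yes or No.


Input string: 'dobfuoso'
Reversed: 'osoufbod'
Compare pairs: s[0]='d' vs s[7]='o' (mismatch), s[1]='o' vs s[6]='s' (mismatch), s[2]='b' vs s[5]='o' (mismatch), s[3]='f' vs s[4]='u' (mismatch)
Palindrome: No


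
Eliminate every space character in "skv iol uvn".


Input string: 'skv iol uvn'
Operation: remove all spaces
Words: 'skv', 'iol', 'uvn'
Join without spaces: skvioluvn


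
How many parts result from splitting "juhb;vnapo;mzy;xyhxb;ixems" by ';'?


Input string: 'juhb;vnapo;mzy;xyhxb;ixems'
Delimiter: ';'
Split result: 'juhb', 'vnapo', 'mzy', 'xyhxb', 'ixems'
Number of parts: 5


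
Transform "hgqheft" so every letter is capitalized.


Input string: 'hgqheft'
Operation: convert each letter to uppercase
Mapping: 'h'->'H', 'g'->'G', 'q'->'Q', 'h'->'H', 'e'->'E', 'f'->'F', 't'->'T'
Result: HGQHEFT


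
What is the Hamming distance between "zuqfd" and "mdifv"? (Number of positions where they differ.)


String 1: 'zuqfd'
String 2: 'mdifv'
Compare each position: pos 0: 'z'!='m', pos 1: 'u'!='d', pos 2: 'q'!='i', pos 3: 'f'=='f', pos 4: 'd'!='v'
Differing positions: 4
Hamming distance: 4


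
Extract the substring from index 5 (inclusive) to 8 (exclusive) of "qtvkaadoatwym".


Input string: 'qtvkaadoatwym'
Operation: slice [5:8]
Extract characters: s[5]='a', s[6]='d', s[7]='o'
Result: ado


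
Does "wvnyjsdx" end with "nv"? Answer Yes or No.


Input string: 'wvnyjsdx'
Suffix to check: 'nv'
Last 2 characters of input: 'dx'
Match: False
Result: No


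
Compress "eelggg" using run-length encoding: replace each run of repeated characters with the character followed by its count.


Input: 'eelggg'
Operation: identify consecutive runs
Runs: 'ee' -> e2, 'l' -> l1, 'ggg' -> g3
Encoded: e2l1g3


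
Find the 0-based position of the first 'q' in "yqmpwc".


Input string: 'yqmpwc'
Target: 'q'
Scanning left to right: s[0]='y', s[1]='q'
First match at index: 1


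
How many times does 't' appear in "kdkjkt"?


Input string: 'kdkjkt'
Target character: 't'
Scan each position: s[5]='t'
Matches found at indices: 5
Total: 1


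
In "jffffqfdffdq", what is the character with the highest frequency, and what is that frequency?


Input: 'jffffqfdffdq'
Operation: tally each character
Counts: 'd':2, 'f':7, 'j':1, 'q':2
Maximum: 'f' appears 7 times


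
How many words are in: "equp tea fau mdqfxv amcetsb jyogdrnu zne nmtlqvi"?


Input string: 'equp tea fau mdqfxv amcetsb jyogdrnu zne nmtlqvi'
Operation: split by spaces
Words found: 'equp', 'tea', 'fau', 'mdqfxv', 'amcetsb', 'jyogdrnu', 'zne', 'nmtlqvi'
Word count: 8


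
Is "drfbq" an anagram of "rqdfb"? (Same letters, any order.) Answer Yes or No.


String 1: 'rqdfb' -> sorted: 'bdfqr'
String 2: 'drfbq' -> sorted: 'bdfqr'
Compare sorted forms: 'bdfqr' == 'bdfqr'
Anagram: Yes


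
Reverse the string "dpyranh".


Input string: 'dpyranh'
Operation: reverse character order
Original order: 'd' -> 'p' -> 'y' -> 'r' -> 'a' -> 'n' -> 'h'
Reversed order: 'h' -> 'n' -> 'a' -> 'r' -> 'y' -> 'p' -> 'd'
Result: hnarypd


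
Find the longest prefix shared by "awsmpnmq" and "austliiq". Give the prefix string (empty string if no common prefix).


String 1: 'awsmpnmq'
String 2: 'austliiq'
Compare position by position:
pos 0: 'a' vs 'a' match
pos 1: 'w' vs 'u' differ -> stop
Longest common prefix: "a" (length 1)


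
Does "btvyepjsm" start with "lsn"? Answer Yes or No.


Input string: 'btvyepjsm'
Prefix to check: 'lsn'
First 3 characters of input: 'btv'
Match: False
Result: No


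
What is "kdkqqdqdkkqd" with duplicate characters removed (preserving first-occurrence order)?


Input: 'kdkqqdqdkkqd'
Operation: keep first occurrence of each character
Scan: s[0]='k' new -> keep; s[1]='d' new -> keep; s[2]='k' seen -> skip; s[3]='q' new -> keep; s[4]='q' seen -> skip; s[5]='d' seen -> skip; s[6]='q' seen -> skip; s[7]='d' seen -> skip; s[8]='k' seen -> skip; s[9]='k' seen -> skip; s[10]='q' seen -> skip; s[11]='d' seen -> skip
Result: kdq


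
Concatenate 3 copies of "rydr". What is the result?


Input string: 'rydr'
Operation: repeat 3 times
Concatenation: 'rydr' + 'rydr' + 'rydr'
Result: rydrrydrrydr


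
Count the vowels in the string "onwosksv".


Input string: 'onwosksv'
Operation: count vowels (a, e, i, o, u)
Scan: s[0]='o' (vowel), s[1]='n', s[2]='w', s[3]='o' (vowel), s[4]='s', s[5]='k', s[6]='s', s[7]='v'
Vowels found: 2
Result: 2


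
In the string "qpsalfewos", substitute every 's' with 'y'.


Input string: 'qpsalfewos'
Operation: replace 's' with 'y'
Positions of 's': 2, 9
After replacement: qpyalfewoy


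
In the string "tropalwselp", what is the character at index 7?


Input string: 'tropalwselp'
Operation: get character at index 7
Index mapping: s[0]='t', s[1]='r', s[2]='o', s[3]='p', s[4]='a', s[5]='l', s[6]='w', s[7]='s'
Result: 's'


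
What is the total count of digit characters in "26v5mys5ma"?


Input string: '26v5mys5ma'
Operation: count digit characters (0-9)
Scan: '2'(digit), '6'(digit), 'v', '5'(digit), 'm', 'y', 's', '5'(digit), 'm', 'a'
Digits found: 4
Result: 4


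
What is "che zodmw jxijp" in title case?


Input string: 'che zodmw jxijp'
Operation: capitalize first letter of each word
Word transformations: 'che'->'Che', 'zodmw'->'Zodmw', 'jxijp'->'Jxijp'
Result: Che Zodmw Jxijp


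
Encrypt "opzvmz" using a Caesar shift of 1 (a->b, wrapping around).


Input: 'opzvmz', shift = 1
Operation: for each letter, (position + 1) mod 26
Mapping: 'o'(14+1=15)->'p', 'p'(15+1=16)->'q', 'z'(25+1=26, 26 mod 26=0)->'a', 'v'(21+1=22)->'w', 'm'(12+1=13)->'n', 'z'(25+1=26, 26 mod 26=0)->'a'
Result: pqawna


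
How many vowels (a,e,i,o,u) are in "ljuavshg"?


Input string: 'ljuavshg'
Operation: count vowels (a, e, i, o, u)
Scan: s[0]='l', s[1]='j', s[2]='u' (vowel), s[3]='a' (vowel), s[4]='v', s[5]='s', s[6]='h', s[7]='g'
Vowels found: 2
Result: 2


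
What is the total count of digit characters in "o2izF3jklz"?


Input string: 'o2izF3jklz'
Operation: count digit characters (0-9)
Scan: 'o', '2'(digit), 'i', 'z', 'F', '3'(digit), 'j', 'k', 'l', 'z'
Digits found: 2
Result: 2


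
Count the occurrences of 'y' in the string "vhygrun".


Input string: 'vhygrun'
Target character: 'y'
Scan each position: s[2]='y'
Matches found at indices: 2
Total: 1


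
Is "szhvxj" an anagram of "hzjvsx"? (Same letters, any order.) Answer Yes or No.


String 1: 'hzjvsx' -> sorted: 'hjsvxz'
String 2: 'szhvxj' -> sorted: 'hjsvxz'
Compare sorted forms: 'hjsvxz' == 'hjsvxz'
Anagram: Yes


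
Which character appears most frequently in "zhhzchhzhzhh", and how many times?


Input: 'zhhzchhzhzhh'
Operation: tally each character
Counts: 'c':1, 'h':7, 'z':4
Maximum: 'h' appears 7 times


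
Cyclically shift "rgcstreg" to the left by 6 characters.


Input: 'rgcstreg', shift = 6
Operation: split at index 6 and swap parts
Front part s[0:6] = 'rgcstr'
Back part s[6:] = 'eg'
Rotated = back + front = 'eg' + 'rgcstr'
Result: egrgcstr


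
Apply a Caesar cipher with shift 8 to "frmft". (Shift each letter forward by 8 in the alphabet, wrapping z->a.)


Input: 'frmft', shift = 8
Operation: for each letter, (position + 8) mod 26
Mapping: 'f'(5+8=13)->'n', 'r'(17+8=25)->'z', 'm'(12+8=20)->'u', 'f'(5+8=13)->'n', 't'(19+8=27, 27 mod 26=1)->'b'
Result: nzunb


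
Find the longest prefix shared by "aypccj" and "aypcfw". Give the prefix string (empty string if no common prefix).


String 1: 'aypccj'
String 2: 'aypcfw'
Compare position by position:
pos 0: 'a' vs 'a' match
pos 1: 'y' vs 'y' match
pos 2: 'p' vs 'p' match
pos 3: 'c' vs 'c' match
pos 4: 'c' vs 'f' differ -> stop
Longest common prefix: "aypc" (length 4)


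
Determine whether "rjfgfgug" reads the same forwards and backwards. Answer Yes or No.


Input string: 'rjfgfgug'
Reversed: 'gugfgfjr'
Compare pairs: s[0]='r' vs s[7]='g' (mismatch), s[1]='j' vs s[6]='u' (mismatch), s[2]='f' vs s[5]='g' (mismatch), s[3]='g' vs s[4]='f' (mismatch)
Palindrome: No


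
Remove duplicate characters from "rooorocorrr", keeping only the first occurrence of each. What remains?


Input: 'rooorocorrr'
Operation: keep first occurrence of each character
Scan: s[0]='r' new -> keep; s[1]='o' new -> keep; s[2]='o' seen -> skip; s[3]='o' seen -> skip; s[4]='r' seen -> skip; s[5]='o' seen -> skip; s[6]='c' new -> keep; s[7]='o' seen -> skip; s[8]='r' seen -> skip; s[9]='r' seen -> skip; s[10]='r' seen -> skip
Result: roc


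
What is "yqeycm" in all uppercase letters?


Input string: 'yqeycm'
Operation: convert each letter to uppercase
Mapping: 'y'->'Y', 'q'->'Q', 'e'->'E', 'y'->'Y', 'c'->'C', 'm'->'M'
Result: YQEYCM


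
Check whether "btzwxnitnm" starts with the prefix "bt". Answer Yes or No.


Input string: 'btzwxnitnm'
Prefix to check: 'bt'
First 2 characters of input: 'bt'
Match: True
Result: Yes


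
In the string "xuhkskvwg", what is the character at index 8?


Input string: 'xuhkskvwg'
Operation: get character at index 8
Index mapping: s[0]='x', s[1]='u', s[2]='h', s[3]='k', s[4]='s', s[5]='k', s[6]='v', s[7]='w', s[8]='g'
Result: 'g'


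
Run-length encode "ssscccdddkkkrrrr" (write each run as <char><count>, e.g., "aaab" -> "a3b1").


Input: 'ssscccdddkkkrrrr'
Operation: identify consecutive runs
Runs: 'sss' -> s3, 'ccc' -> c3, 'ddd' -> d3, 'kkk' -> k3, 'rrrr' -> r4
Encoded: s3c3d3k3r4


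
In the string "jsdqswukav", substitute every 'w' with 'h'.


Input string: 'jsdqswukav'
Operation: replace 'w' with 'h'
Positions of 'w': 5
After replacement: jsdqshukav


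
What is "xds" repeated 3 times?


Input string: 'xds'
Operation: repeat 3 times
Concatenation: 'xds' + 'xds' + 'xds'
Result: xdsxdsxds


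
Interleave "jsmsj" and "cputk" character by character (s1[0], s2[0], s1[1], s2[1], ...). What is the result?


String 1: 'jsmsj'
String 2: 'cputk'
Operation: alternate characters
Pairs: 'j'+'c', 's'+'p', 'm'+'u', 's'+'t', 'j'+'k'
Result: jcspmustjk


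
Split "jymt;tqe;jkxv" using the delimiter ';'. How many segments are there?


Input string: 'jymt;tqe;jkxv'
Delimiter: ';'
Split result: 'jymt', 'tqe', 'jkxv'
Number of parts: 3


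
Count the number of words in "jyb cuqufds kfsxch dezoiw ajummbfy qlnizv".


Input string: 'jyb cuqufds kfsxch dezoiw ajummbfy qlnizv'
Operation: split by spaces
Words found: 'jyb', 'cuqufds', 'kfsxch', 'dezoiw', 'ajummbfy', 'qlnizv'
Word count: 6


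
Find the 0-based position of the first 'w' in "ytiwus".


Input string: 'ytiwus'
Target: 'w'
Scanning left to right: s[0]='y', s[1]='t', s[2]='i', s[3]='w'
First match at index: 3


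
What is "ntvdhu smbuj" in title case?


Input string: 'ntvdhu smbuj'
Operation: capitalize first letter of each word
Word transformations: 'ntvdhu'->'Ntvdhu', 'smbuj'->'Smbuj'
Result: Ntvdhu Smbuj


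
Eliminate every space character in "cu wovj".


Input string: 'cu wovj'
Operation: remove all spaces
Words: 'cu', 'wovj'
Join without spaces: cuwovj


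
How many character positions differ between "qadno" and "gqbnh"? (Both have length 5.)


String 1: 'qadno'
String 2: 'gqbnh'
Compare each position: pos 0: 'q'!='g', pos 1: 'a'!='q', pos 2: 'd'!='b', pos 3: 'n'=='n', pos 4: 'o'!='h'
Differing positions: 4
Hamming distance: 4


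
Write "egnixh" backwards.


Input string: 'egnixh'
Operation: reverse character order
Original order: 'e' -> 'g' -> 'n' -> 'i' -> 'x' -> 'h'
Reversed order: 'h' -> 'x' -> 'i' -> 'n' -> 'g' -> 'e'
Result: hxinge


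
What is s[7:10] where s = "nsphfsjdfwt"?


Input string: 'nsphfsjdfwt'
Operation: slice [7:10]
Extract characters: s[7]='d', s[8]='f', s[9]='w'
Result: dfw


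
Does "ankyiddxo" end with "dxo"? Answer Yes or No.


Input string: 'ankyiddxo'
Suffix to check: 'dxo'
Last 3 characters of input: 'dxo'
Match: True
Result: Yes


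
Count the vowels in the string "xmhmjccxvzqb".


Input string: 'xmhmjccxvzqb'
Operation: count vowels (a, e, i, o, u)
Scan: s[0]='x', s[1]='m', s[2]='h', s[3]='m', s[4]='j', s[5]='c', s[6]='c', s[7]='x', s[8]='v', s[9]='z', s[10]='q', s[11]='b'
Vowels found: 0
Result: 0


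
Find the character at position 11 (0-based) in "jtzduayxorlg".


Input string: 'jtzduayxorlg'
Operation: get character at index 11
Index mapping: s[0]='j', s[1]='t', s[2]='z', s[3]='d', s[4]='u', s[5]='a', s[6]='y', s[7]='x', s[8]='o', s[9]='r', s[10]='l', s[11]='g'
Result: 'g'


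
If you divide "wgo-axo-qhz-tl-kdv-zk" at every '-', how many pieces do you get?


Input string: 'wgo-axo-qhz-tl-kdv-zk'
Delimiter: '-'
Split result: 'wgo', 'axo', 'qhz', 'tl', 'kdv', 'zk'
Number of parts: 6


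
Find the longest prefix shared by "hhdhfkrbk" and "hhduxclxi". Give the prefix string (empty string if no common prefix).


String 1: 'hhdhfkrbk'
String 2: 'hhduxclxi'
Compare position by position:
pos 0: 'h' vs 'h' match
pos 1: 'h' vs 'h' match
pos 2: 'd' vs 'd' match
pos 3: 'h' vs 'u' differ -> stop
Longest common prefix: "hhd" (length 3)


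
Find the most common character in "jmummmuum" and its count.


Input: 'jmummmuum'
Operation: tally each character
Counts: 'j':1, 'm':5, 'u':3
Maximum: 'm' appears 5 times


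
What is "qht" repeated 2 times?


Input string: 'qht'
Operation: repeat 2 times
Concatenation: 'qht' + 'qht'
Result: qhtqht


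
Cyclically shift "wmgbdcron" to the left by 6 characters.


Input: 'wmgbdcron', shift = 6
Operation: split at index 6 and swap parts
Front part s[0:6] = 'wmgbdc'
Back part s[6:] = 'ron'
Rotated = back + front = 'ron' + 'wmgbdc'
Result: ronwmgbdc


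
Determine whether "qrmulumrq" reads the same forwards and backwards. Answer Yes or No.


Input string: 'qrmulumrq'
Reversed: 'qrmulumrq'
Compare pairs: s[0]='q' vs s[8]='q' (match), s[1]='r' vs s[7]='r' (match), s[2]='m' vs s[6]='m' (match), s[3]='u' vs s[5]='u' (match)
Palindrome: Yes


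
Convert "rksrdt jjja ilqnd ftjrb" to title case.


Input string: 'rksrdt jjja ilqnd ftjrb'
Operation: capitalize first letter of each word
Word transformations: 'rksrdt'->'Rksrdt', 'jjja'->'Jjja', 'ilqnd'->'Ilqnd', 'ftjrb'->'Ftjrb'
Result: Rksrdt Jjja Ilqnd Ftjrb


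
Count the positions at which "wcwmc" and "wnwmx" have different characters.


String 1: 'wcwmc'
String 2: 'wnwmx'
Compare each position: pos 0: 'w'=='w', pos 1: 'c'!='n', pos 2: 'w'=='w', pos 3: 'm'=='m', pos 4: 'c'!='x'
Differing positions: 2
Hamming distance: 2


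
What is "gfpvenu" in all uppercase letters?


Input string: 'gfpvenu'
Operation: convert each letter to uppercase
Mapping: 'g'->'G', 'f'->'F', 'p'->'P', 'v'->'V', 'e'->'E', 'n'->'N', 'u'->'U'
Result: GFPVENU
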